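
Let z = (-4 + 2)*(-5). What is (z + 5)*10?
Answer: 150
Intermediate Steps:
z = 10 (z = -2*(-5) = 10)
(z + 5)*10 = (10 + 5)*10 = 15*10 = 150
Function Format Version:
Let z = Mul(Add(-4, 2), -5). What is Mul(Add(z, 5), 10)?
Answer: 150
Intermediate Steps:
z = 10 (z = Mul(-2, -5) = 10)
Mul(Add(z, 5), 10) = Mul(Add(10, 5), 10) = Mul(15, 10) = 150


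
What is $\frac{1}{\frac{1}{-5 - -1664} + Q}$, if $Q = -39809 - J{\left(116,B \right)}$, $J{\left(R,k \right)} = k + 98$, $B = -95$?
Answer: $- \frac{1659}{66048107} \approx -2.5118 \cdot 10^{-5}$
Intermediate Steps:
$J{\left(R,k \right)} = 98 + k$
$Q = -39812$ ($Q = -39809 - \left(98 - 95\right) = -39809 - 3 = -39812$)
$\frac{1}{\frac{1}{-5 - -1664} + Q} = \frac{1}{\frac{1}{-5 - -1664} - 39812} = \frac{1}{\frac{1}{-5 + 1664} - 39812} = \frac{1}{\frac{1}{1659} - 39812} = \frac{1}{- \frac{66048107}{1659}} = - \frac{1659}{66048107}$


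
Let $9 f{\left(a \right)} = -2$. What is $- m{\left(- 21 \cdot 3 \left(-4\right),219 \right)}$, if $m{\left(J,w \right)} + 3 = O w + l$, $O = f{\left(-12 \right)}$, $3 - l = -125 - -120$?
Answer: $\frac{131}{3} \approx 43.667$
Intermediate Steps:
$f{\left(a \right)} = - \frac{2}{9}$ ($f{\left(a \right)} = \frac{1}{9} \left(-2\right) = - \frac{2}{9}$)
$l = 8$ ($l = 3 - \left(-125 - -120\right) = 3 - \left(-125 + 120\right) = 3 - -5 = 3 + 5 = 8$)
$O = - \frac{2}{9} \approx -0.22222$
$m{\left(J,w \right)} = 5 - \frac{2 w}{9}$ ($m{\left(J,w \right)} = -3 - \left(-8 + \frac{2 w}{9}\right) = 5 - \frac{2 w}{9}$)
$- m{\left(- 21 \cdot 3 \left(-4\right),219 \right)} = - (5 - \frac{146}{3}) = \left(-1\right) \left(- \frac{131}{3}\right) = \frac{131}{3}$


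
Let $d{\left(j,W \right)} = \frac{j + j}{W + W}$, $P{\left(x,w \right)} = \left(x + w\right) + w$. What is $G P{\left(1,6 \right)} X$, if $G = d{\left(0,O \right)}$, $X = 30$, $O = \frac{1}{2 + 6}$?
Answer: $0$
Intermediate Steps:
$P{\left(x,w \right)} = x + 2 w$ ($P{\left(x,w \right)} = \left(w + x\right) + w = x + 2 w$)
$O = \frac{1}{8} \approx 0.125$
$d{\left(j,W \right)} = \frac{j}{W}$ ($d{\left(j,W \right)} = \frac{2 j}{2 W} = 2 j \frac{1}{2 W} = \frac{j}{W}$)
$G = 0$ ($G = 0 \frac{1}{\frac{1}{8}} = 0 \cdot 8 = 0$)
$G P{\left(1,6 \right)} X = 0 \left(1 + 2 \cdot 6\right) 30 = 0 \left(1 + 12\right) 30 = 0 \cdot 13 \cdot 30 = 0 \cdot 30 = 0$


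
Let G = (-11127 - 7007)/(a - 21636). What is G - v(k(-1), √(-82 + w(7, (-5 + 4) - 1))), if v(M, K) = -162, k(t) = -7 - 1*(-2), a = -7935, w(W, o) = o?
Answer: 4808636/29571 ≈ 162.61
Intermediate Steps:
k(t) = -5 (k(t) = -7 + 2 = -5)
G = 18134/29571 (G = (-11127 - 7007)/(-7935 - 21636) = -18134/(-29571) = -18134*(-1/29571) = 18134/29571 ≈ 0.61324)
G - v(k(-1), √(-82 + w(7, (-5 + 4) - 1))) = 18134/29571 - 1*(-162) = 18134/29571 + 162 = 4808636/29571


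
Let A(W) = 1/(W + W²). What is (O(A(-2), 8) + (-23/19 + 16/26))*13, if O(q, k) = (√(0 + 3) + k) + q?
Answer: 3905/38 + 13*√3 ≈ 125.28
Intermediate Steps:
O(q, k) = k + q + √3 (O(q, k) = (√3 + k) + q = (k + √3) + q = k + q + √3)
(O(A(-2), 8) + (-23/19 + 16/26))*13 = ((8 + 1/((-2)*(1 - 2)) + √3) + (-23/19 + 16/26))*13 = ((8 - ½/(-1) + √3) + (-23*1/19 + 16*(1/26)))*13 = ((8 - ½*(-1) + √3) + (-23/19 + 8/13))*13 = ((8 + ½ + √3) - 147/247)*13 = ((17/2 + √3) - 147/247)*13 = (3905/494 + √3)*13 = 3905/38 + 13*√3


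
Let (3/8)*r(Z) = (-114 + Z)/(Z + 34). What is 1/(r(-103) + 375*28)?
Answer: 207/2175236 ≈ 9.5162e-5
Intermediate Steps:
r(Z) = 8*(-114 + Z)/(3*(34 + Z)) (r(Z) = 8*((-114 + Z)/(Z + 34))/3 = 8*((-114 + Z)/(34 + Z))/3 = 8*(-114 + Z)/(3*(34 + Z)))
1/(r(-103) + 375*28) = 1/(8*(-114 - 103)/(3*(34 - 103)) + 375*28) = 1/((8/3)*(-217)/(-69) + 10500) = 1/((8/3)*(-1/69)*(-217) + 10500) = 1/(1736/207 + 10500) = 1/(2175236/207) = 207/2175236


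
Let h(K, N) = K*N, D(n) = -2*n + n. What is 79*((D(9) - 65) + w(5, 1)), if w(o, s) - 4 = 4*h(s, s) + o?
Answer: -4819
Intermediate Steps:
D(n) = -n
w(o, s) = 4 + o + 4*s**2 (w(o, s) = 4 + (4*(s*s) + o) = 4 + (4*s**2 + o) = 4 + (o + 4*s**2) = 4 + o + 4*s**2)
79*((D(9) - 65) + w(5, 1)) = 79*((-1*9 - 65) + (4 + 5 + 4*1**2)) = 79*((-9 - 65) + (4 + 5 + 4*1)) = 79*(-74 + (4 + 5 + 4)) = 79*(-74 + 13) = 79*(-61) = -4819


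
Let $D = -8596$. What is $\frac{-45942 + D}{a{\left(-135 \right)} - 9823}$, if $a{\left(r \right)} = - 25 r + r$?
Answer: $\frac{54538}{6583} \approx 8.2847$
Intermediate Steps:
$a{\left(r \right)} = - 24 r$
$\frac{-45942 + D}{a{\left(-135 \right)} - 9823} = \frac{-45942 - 8596}{\left(-24\right) \left(-135\right) - 9823} = - \frac{54538}{3240 - 9823} = - \frac{54538}{-6583} = \left(-54538\right) \left(- \frac{1}{6583}\right) = \frac{54538}{6583}$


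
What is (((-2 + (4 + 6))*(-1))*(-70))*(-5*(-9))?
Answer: 25200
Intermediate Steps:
(((-2 + (4 + 6))*(-1))*(-70))*(-5*(-9)) = (((-2 + 10)*(-1))*(-70))*45 = ((8*(-1))*(-70))*45 = -8*(-70)*45 = 560*45 = 25200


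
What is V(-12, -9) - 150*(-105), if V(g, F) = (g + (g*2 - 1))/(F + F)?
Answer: 283537/18 ≈ 15752.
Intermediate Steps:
V(g, F) = (-1 + 3*g)/(2*F) (V(g, F) = (g + (2*g - 1))/((2*F)) = (g + (-1 + 2*g))*(1/(2*F)) = (-1 + 3*g)*(1/(2*F)) = (-1 + 3*g)/(2*F))
V(-12, -9) - 150*(-105) = (1/2)*(-1 + 3*(-12))/(-9) - 150*(-105) = (1/2)*(-1/9)*(-1 - 36) + 15750 = (1/2)*(-1/9)*(-37) + 15750 = 37/18 + 15750 = 283537/18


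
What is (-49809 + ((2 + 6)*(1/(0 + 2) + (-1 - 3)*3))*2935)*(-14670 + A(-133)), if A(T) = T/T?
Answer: 4691571601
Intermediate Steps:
A(T) = 1
(-49809 + ((2 + 6)*(1/(0 + 2) + (-1 - 3)*3))*2935)*(-14670 + A(-133)) = (-49809 + ((2 + 6)*(1/(0 + 2) + (-1 - 3)*3))*2935)*(-14670 + 1) = (-49809 + (8*(1/2 - 4*3))*2935)*(-14669) = (-49809 + (8*(½ - 12))*2935)*(-14669) = (-49809 + (8*(-23/2))*2935)*(-14669) = (-49809 - 92*2935)*(-14669) = (-49809 - 270020)*(-14669) = -319829*(-14669) = 4691571601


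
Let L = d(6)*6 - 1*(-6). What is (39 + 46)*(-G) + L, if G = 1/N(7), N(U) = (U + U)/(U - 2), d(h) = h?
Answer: 163/14 ≈ 11.643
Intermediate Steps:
N(U) = 2*U/(-2 + U) (N(U) = (2*U)/(-2 + U) = 2*U/(-2 + U))
L = 42 (L = 6*6 - 1*(-6) = 36 + 6 = 42)
G = 5/14 (G = 1/(2*7/(-2 + 7)) = 1/(2*7/5) = 1/(2*7*(1/5)) = 1/(14/5) = 5/14 ≈ 0.35714)
(39 + 46)*(-G) + L = (39 + 46)*(-1*5/14) + 42 = 85*(-5/14) + 42 = -425/14 + 42 = 163/14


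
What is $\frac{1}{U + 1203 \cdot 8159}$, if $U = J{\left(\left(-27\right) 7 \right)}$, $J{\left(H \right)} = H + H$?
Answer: $\frac{1}{9814899} \approx 1.0189 \cdot 10^{-7}$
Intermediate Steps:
$J{\left(H \right)} = 2 H$
$U = -378$ ($U = 2 \left(\left(-27\right) 7\right) = 2 \left(-189\right) = -378$)
$\frac{1}{U + 1203 \cdot 8159} = \frac{1}{-378 + 1203 \cdot 8159} = \frac{1}{-378 + 9815277} = \frac{1}{9814899}$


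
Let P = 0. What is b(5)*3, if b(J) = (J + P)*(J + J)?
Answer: 150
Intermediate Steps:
b(J) = 2*J**2 (b(J) = (J + 0)*(J + J) = J*(2*J) = 2*J**2)
b(5)*3 = (2*5**2)*3 = (2*25)*3 = 50*3 = 150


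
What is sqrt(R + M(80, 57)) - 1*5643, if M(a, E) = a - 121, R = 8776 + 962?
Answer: -5643 + sqrt(9697) ≈ -5544.5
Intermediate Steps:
R = 9738
M(a, E) = -121 + a
sqrt(R + M(80, 57)) - 1*5643 = sqrt(9738 + (-121 + 80)) - 1*5643 = sqrt(9738 - 41) - 5643 = sqrt(9697) - 5643 = -5643 + sqrt(9697)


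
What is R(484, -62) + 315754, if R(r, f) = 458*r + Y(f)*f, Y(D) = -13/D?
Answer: 537413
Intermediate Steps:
R(r, f) = -13 + 458*r (R(r, f) = 458*r + (-13/f)*f = 458*r - 13 = -13 + 458*r)
R(484, -62) + 315754 = (-13 + 458*484) + 315754 = (-13 + 221672) + 315754 = 221659 + 315754 = 537413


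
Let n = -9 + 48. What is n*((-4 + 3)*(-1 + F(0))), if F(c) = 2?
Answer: -39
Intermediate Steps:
n = 39
n*((-4 + 3)*(-1 + F(0))) = 39*((-4 + 3)*(-1 + 2)) = 39*(-1*1) = 39*(-1) = -39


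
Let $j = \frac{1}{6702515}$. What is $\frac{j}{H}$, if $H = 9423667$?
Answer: $\frac{1}{63162269422505} \approx 1.5832 \cdot 10^{-14}$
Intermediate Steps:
$j = \frac{1}{6702515} \approx 1.492 \cdot 10^{-7}$
$\frac{j}{H} = \frac{1}{6702515 \cdot 9423667} = \frac{1}{6702515} \cdot \frac{1}{9423667} = \frac{1}{63162269422505}$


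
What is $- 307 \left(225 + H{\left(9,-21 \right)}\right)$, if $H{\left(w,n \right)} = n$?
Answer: $-62628$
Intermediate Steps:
$- 307 \left(225 + H{\left(9,-21 \right)}\right) = - 307 \left(225 - 21\right) = \left(-307\right) 204 = -62628$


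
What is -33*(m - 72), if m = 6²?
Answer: 1188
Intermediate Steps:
m = 36
-33*(m - 72) = -33*(36 - 72) = -33*(-36) = 1188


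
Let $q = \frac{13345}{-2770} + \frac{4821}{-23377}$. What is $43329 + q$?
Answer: $\frac{561082662235}{12950858} \approx 43324.0$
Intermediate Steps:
$q = - \frac{65064047}{12950858}$ ($q = 13345 \left(- \frac{1}{2770}\right) + 4821 \left(- \frac{1}{23377}\right) = - \frac{2669}{554} - \frac{4821}{23377} = - \frac{65064047}{12950858} \approx -5.0239$)
$43329 + q = 43329 - \frac{65064047}{12950858} = \frac{561082662235}{12950858}$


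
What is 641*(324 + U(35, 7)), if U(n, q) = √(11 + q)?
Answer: 207684 + 1923*√2 ≈ 2.1040e+5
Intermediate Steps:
641*(324 + U(35, 7)) = 641*(324 + √(11 + 7)) = 641*(324 + √18) = 641*(324 + 3*√2) = 207684 + 1923*√2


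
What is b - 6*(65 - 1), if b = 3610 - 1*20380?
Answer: -17154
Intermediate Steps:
b = -16770 (b = 3610 - 20380 = -16770)
b - 6*(65 - 1) = -16770 - 6*(65 - 1) = -16770 - 6*64 = -16770 - 1*384 = -16770 - 384 = -17154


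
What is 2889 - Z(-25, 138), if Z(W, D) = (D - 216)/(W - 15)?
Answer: 57741/20 ≈ 2887.1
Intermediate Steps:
Z(W, D) = (-216 + D)/(-15 + W)
2889 - Z(-25, 138) = 2889 - (-216 + 138)/(-15 - 25) = 2889 - (-78)/(-40) = 2889 - (-1)*(-78)/40 = 2889 - 1*39/20 = 2889 - 39/20 = 57741/20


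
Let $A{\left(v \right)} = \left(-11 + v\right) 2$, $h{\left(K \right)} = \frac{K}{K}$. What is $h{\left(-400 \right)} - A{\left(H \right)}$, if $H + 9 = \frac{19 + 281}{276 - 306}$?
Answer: $61$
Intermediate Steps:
$h{\left(K \right)} = 1$
$H = -19$ ($H = -9 + \frac{19 + 281}{276 - 306} = -9 + \frac{300}{-30} = -9 + 300 \left(- \frac{1}{30}\right) = -9 - 10 = -19$)
$A{\left(v \right)} = -22 + 2 v$
$h{\left(-400 \right)} - A{\left(H \right)} = 1 - \left(-22 + 2 \left(-19\right)\right) = 1 - \left(-22 - 38\right) = 1 - -60 = 1 + 60 = 61$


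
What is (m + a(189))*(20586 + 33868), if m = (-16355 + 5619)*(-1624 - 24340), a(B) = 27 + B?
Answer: 15179037252880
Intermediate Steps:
m = 278749504 (m = -10736*(-25964) = 278749504)
(m + a(189))*(20586 + 33868) = (278749504 + (27 + 189))*(20586 + 33868) = (278749504 + 216)*54454 = 278749720*54454 = 15179037252880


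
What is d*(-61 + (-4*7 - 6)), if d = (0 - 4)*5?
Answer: 1900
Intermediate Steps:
d = -20 (d = -4*5 = -20)
d*(-61 + (-4*7 - 6)) = -20*(-61 + (-4*7 - 6)) = -20*(-61 + (-28 - 6)) = -20*(-61 - 34) = -20*(-95) = 1900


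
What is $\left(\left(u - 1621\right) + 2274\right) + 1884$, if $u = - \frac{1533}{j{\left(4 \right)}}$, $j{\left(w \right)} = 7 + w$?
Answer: $\frac{26374}{11} \approx 2397.6$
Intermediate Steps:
$u = - \frac{1533}{11}$ ($u = - \frac{1533}{7 + 4} = - \frac{1533}{11} \approx -139.36$)
$\left(\left(u - 1621\right) + 2274\right) + 1884 = \left(\left(- \frac{1533}{11} - 1621\right) + 2274\right) + 1884 = \left(- \frac{19364}{11} + 2274\right) + 1884 = \frac{5650}{11} + 1884 = \frac{26374}{11}$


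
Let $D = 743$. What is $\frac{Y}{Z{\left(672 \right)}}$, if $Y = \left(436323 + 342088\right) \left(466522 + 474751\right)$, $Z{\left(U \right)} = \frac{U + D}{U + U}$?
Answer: $\frac{984745113680832}{1415} \approx 6.9593 \cdot 10^{11}$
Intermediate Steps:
$Z{\left(U \right)} = \frac{743 + U}{2 U}$ ($Z{\left(U \right)} = \frac{U + 743}{U + U} = \frac{743 + U}{2 U}$)
$Y = 732697257203$ ($Y = 778411 \cdot 941273 = 732697257203$)
$\frac{Y}{Z{\left(672 \right)}} = \frac{732697257203}{\frac{1}{2} \cdot \frac{1}{672} \left(743 + 672\right)} = \frac{732697257203}{\frac{1}{2} \cdot \frac{1}{672} \cdot 1415} = \frac{732697257203}{\frac{1415}{1344}} = 732697257203 \cdot \frac{1344}{1415} = \frac{984745113680832}{1415}$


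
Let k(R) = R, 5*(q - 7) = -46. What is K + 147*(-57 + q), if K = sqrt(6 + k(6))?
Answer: -43512/5 + 2*sqrt(3) ≈ -8698.9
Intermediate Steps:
q = -11/5 (q = 7 + (1/5)*(-46) = 7 - 46/5 = -11/5 ≈ -2.2000)
K = 2*sqrt(3) (K = sqrt(6 + 6) = sqrt(12) = 2*sqrt(3) ≈ 3.4641)
K + 147*(-57 + q) = 2*sqrt(3) + 147*(-57 - 11/5) = 2*sqrt(3) + 147*(-296/5) = 2*sqrt(3) - 43512/5 = -43512/5 + 2*sqrt(3)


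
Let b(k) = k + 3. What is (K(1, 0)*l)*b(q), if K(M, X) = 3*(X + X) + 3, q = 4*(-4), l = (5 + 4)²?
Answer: -3159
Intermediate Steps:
l = 81 (l = 9² = 81)
q = -16
K(M, X) = 3 + 6*X (K(M, X) = 3*(2*X) + 3 = 6*X + 3 = 3 + 6*X)
b(k) = 3 + k
(K(1, 0)*l)*b(q) = ((3 + 6*0)*81)*(3 - 16) = ((3 + 0)*81)*(-13) = (3*81)*(-13) = 243*(-13) = -3159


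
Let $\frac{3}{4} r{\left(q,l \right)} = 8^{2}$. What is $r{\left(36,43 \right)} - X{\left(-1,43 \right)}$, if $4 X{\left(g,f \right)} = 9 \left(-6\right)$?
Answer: $\frac{593}{6} \approx 98.833$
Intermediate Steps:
$X{\left(g,f \right)} = - \frac{27}{2}$ ($X{\left(g,f \right)} = \frac{9 \left(-6\right)}{4} = \frac{1}{4} \left(-54\right) = - \frac{27}{2}$)
$r{\left(q,l \right)} = \frac{256}{3}$ ($r{\left(q,l \right)} = \frac{4 \cdot 8^{2}}{3} = \frac{4}{3} \cdot 64 = \frac{256}{3}$)
$r{\left(36,43 \right)} - X{\left(-1,43 \right)} = \frac{256}{3} - - \frac{27}{2} = \frac{256}{3} + \frac{27}{2} = \frac{593}{6}$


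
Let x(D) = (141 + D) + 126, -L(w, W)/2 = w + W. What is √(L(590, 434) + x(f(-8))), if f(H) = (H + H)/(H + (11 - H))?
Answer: I*√215677/11 ≈ 42.219*I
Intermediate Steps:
L(w, W) = -2*W - 2*w (L(w, W) = -2*(w + W) = -2*(W + w) = -2*W - 2*w)
f(H) = 2*H/11 (f(H) = (2*H)/11 = (2*H)*(1/11) = 2*H/11)
x(D) = 267 + D
√(L(590, 434) + x(f(-8))) = √((-2*434 - 2*590) + (267 + (2/11)*(-8))) = √((-868 - 1180) + (267 - 16/11)) = √(-2048 + 2921/11) = √(-19607/11) = I*√215677/11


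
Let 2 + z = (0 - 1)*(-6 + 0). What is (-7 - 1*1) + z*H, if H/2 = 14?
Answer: 104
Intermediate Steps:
H = 28 (H = 2*14 = 28)
z = 4 (z = -2 + (0 - 1)*(-6 + 0) = -2 - 1*(-6) = -2 + 6 = 4)
(-7 - 1*1) + z*H = (-7 - 1*1) + 4*28 = (-7 - 1) + 112 = -8 + 112 = 104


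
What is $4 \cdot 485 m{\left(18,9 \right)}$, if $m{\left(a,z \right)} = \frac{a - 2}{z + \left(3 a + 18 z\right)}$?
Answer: $\frac{6208}{45} \approx 137.96$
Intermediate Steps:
$m{\left(a,z \right)} = \frac{-2 + a}{3 a + 19 z}$
$4 \cdot 485 m{\left(18,9 \right)} = 4 \cdot 485 \frac{-2 + 18}{3 \cdot 18 + 19 \cdot 9} = 1940 \frac{1}{54 + 171} \cdot 16 = 1940 \cdot \frac{1}{225} \cdot 16 = 1940 \cdot \frac{16}{225} = \frac{6208}{45}$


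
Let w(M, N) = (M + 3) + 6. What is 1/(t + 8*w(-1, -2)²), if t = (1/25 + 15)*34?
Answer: 25/25584 ≈ 0.00097717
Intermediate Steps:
w(M, N) = 9 + M (w(M, N) = (3 + M) + 6 = 9 + M)
t = 12784/25 (t = (1/25 + 15)*34 = (376/25)*34 = 12784/25 ≈ 511.36)
1/(t + 8*w(-1, -2)²) = 1/(12784/25 + 8*(9 - 1)²) = 1/(12784/25 + 8*8²) = 1/(12784/25 + 8*64) = 1/(12784/25 + 512) = 1/(25584/25) = 25/25584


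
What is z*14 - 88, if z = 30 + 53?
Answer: 1074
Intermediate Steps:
z = 83
z*14 - 88 = 83*14 - 88 = 1162 - 88 = 1074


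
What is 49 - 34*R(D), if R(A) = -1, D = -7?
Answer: 83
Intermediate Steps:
49 - 34*R(D) = 49 - 34*(-1) = 49 + 34 = 83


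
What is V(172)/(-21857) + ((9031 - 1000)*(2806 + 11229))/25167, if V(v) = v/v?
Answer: 821204529226/183358373 ≈ 4478.7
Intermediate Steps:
V(v) = 1
V(172)/(-21857) + ((9031 - 1000)*(2806 + 11229))/25167 = 1/(-21857) + ((9031 - 1000)*(2806 + 11229))/25167 = 1*(-1/21857) + (8031*14035)*(1/25167) = -1/21857 + 112715085*(1/25167) = -1/21857 + 37571695/8389 = 821204529226/183358373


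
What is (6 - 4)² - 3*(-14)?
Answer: 46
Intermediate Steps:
(6 - 4)² - 3*(-14) = 2² + 42 = 4 + 42 = 46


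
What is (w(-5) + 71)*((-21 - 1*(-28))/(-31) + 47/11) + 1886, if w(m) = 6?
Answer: 68126/31 ≈ 2197.6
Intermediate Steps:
(w(-5) + 71)*((-21 - 1*(-28))/(-31) + 47/11) + 1886 = (6 + 71)*((-21 - 1*(-28))/(-31) + 47/11) + 1886 = 77*((-21 + 28)*(-1/31) + 47*(1/11)) + 1886 = 77*(7*(-1/31) + 47/11) + 1886 = 77*(-7/31 + 47/11) + 1886 = 77*(1380/341) + 1886 = 9660/31 + 1886 = 68126/31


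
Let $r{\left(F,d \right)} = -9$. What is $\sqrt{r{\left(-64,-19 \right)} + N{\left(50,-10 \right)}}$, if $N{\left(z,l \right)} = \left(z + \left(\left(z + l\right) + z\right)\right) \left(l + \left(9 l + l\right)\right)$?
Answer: $i \sqrt{15409} \approx 124.13 i$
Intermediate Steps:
$N{\left(z,l \right)} = 11 l \left(l + 3 z\right)$ ($N{\left(z,l \right)} = \left(z + \left(\left(l + z\right) + z\right)\right) \left(l + 10 l\right) = \left(z + \left(l + 2 z\right)\right) 11 l = \left(l + 3 z\right) 11 l = 11 l \left(l + 3 z\right)$)
$\sqrt{r{\left(-64,-19 \right)} + N{\left(50,-10 \right)}} = \sqrt{-9 + 11 \left(-10\right) \left(-10 + 3 \cdot 50\right)} = \sqrt{-9 + 11 \left(-10\right) \left(-10 + 150\right)} = \sqrt{-9 + 11 \left(-10\right) 140} = \sqrt{-9 - 15400} = \sqrt{-15409} = i \sqrt{15409}$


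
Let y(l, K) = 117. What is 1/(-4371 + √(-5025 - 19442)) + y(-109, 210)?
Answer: 2238218265/19130108 - I*√24467/19130108 ≈ 117.0 - 8.1766e-6*I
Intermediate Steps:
1/(-4371 + √(-5025 - 19442)) + y(-109, 210) = 1/(-4371 + √(-5025 - 19442)) + 117 = 1/(-4371 + √(-24467)) + 117 = 1/(-4371 + I*√24467) + 117 = 117 + 1/(-4371 + I*√24467)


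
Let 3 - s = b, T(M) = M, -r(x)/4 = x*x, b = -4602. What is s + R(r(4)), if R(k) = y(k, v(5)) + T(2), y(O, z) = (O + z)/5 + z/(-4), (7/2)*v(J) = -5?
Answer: 321599/70 ≈ 4594.3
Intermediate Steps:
v(J) = -10/7 (v(J) = (2/7)*(-5) = -10/7)
r(x) = -4*x² (r(x) = -4*x*x = -4*x²)
y(O, z) = -z/20 + O/5 (y(O, z) = (O + z)*(⅕) + z*(-¼) = (O/5 + z/5) - z/4 = -z/20 + O/5)
s = 4605 (s = 3 - 1*(-4602) = 3 + 4602 = 4605)
R(k) = 29/14 + k/5 (R(k) = (-1/20*(-10/7) + k/5) + 2 = (1/14 + k/5) + 2 = 29/14 + k/5)
s + R(r(4)) = 4605 + (29/14 + (-4*4²)/5) = 4605 + (29/14 + (-4*16)/5) = 4605 + (29/14 + (⅕)*(-64)) = 4605 + (29/14 - 64/5) = 4605 - 751/70 = 321599/70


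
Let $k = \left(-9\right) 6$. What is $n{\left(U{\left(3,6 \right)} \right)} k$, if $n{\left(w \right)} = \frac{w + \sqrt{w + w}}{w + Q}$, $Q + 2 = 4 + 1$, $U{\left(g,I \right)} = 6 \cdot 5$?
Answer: $- \frac{540}{11} - \frac{36 \sqrt{15}}{11} \approx -61.766$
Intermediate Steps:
$U{\left(g,I \right)} = 30$
$k = -54$
$Q = 3$ ($Q = -2 + \left(4 + 1\right) = -2 + 5 = 3$)
$n{\left(w \right)} = \frac{w + \sqrt{2} \sqrt{w}}{3 + w}$ ($n{\left(w \right)} = \frac{w + \sqrt{w + w}}{w + 3} = \frac{w + \sqrt{2 w}}{3 + w} = \frac{w + \sqrt{2} \sqrt{w}}{3 + w}$)
$n{\left(U{\left(3,6 \right)} \right)} k = \frac{30 + \sqrt{2} \sqrt{30}}{3 + 30} \left(-54\right) = \frac{30 + 2 \sqrt{15}}{33} \left(-54\right) = \left(\frac{10}{11} + \frac{2 \sqrt{15}}{33}\right) \left(-54\right) = - \frac{540}{11} - \frac{36 \sqrt{15}}{11}$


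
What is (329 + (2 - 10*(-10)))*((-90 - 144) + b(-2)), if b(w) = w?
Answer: -101716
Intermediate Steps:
(329 + (2 - 10*(-10)))*((-90 - 144) + b(-2)) = (329 + (2 - 10*(-10)))*((-90 - 144) - 2) = (329 + (2 + 100))*(-234 - 2) = (329 + 102)*(-236) = 431*(-236) = -101716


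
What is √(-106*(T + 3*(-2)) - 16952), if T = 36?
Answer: 2*I*√5033 ≈ 141.89*I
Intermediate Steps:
√(-106*(T + 3*(-2)) - 16952) = √(-106*(36 + 3*(-2)) - 16952) = √(-106*(36 - 6) - 16952) = √(-106*30 - 16952) = √(-3180 - 16952) = √(-20132) = 2*I*√5033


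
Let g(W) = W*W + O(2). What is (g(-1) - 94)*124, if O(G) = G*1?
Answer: -11284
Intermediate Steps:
O(G) = G
g(W) = 2 + W**2 (g(W) = W*W + 2 = W**2 + 2 = 2 + W**2)
(g(-1) - 94)*124 = ((2 + (-1)**2) - 94)*124 = ((2 + 1) - 94)*124 = (3 - 94)*124 = -91*124 = -11284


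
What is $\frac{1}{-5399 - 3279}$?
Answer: $- \frac{1}{8678} \approx -0.00011523$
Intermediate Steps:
$\frac{1}{-5399 - 3279} = \frac{1}{-8678} = - \frac{1}{8678}$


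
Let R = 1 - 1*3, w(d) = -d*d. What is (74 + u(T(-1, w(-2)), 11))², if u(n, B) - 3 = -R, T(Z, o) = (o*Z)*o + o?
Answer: 6241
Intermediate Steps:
w(d) = -d²
R = -2 (R = 1 - 3 = -2)
T(Z, o) = o + Z*o² (T(Z, o) = (Z*o)*o + o = Z*o² + o = o + Z*o²)
u(n, B) = 5 (u(n, B) = 3 - 1*(-2) = 3 + 2 = 5)
(74 + u(T(-1, w(-2)), 11))² = (74 + 5)² = 79² = 6241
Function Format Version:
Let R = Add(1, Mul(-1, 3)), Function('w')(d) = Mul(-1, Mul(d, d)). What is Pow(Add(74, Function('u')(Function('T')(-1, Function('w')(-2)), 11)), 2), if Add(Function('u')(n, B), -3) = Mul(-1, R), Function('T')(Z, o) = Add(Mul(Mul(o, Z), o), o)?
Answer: 6241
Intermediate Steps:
Function('w')(d) = Mul(-1, Pow(d, 2))
R = -2 (R = Add(1, -3) = -2)
Function('T')(Z, o) = Add(o, Mul(Z, Pow(o, 2))) (Function('T')(Z, o) = Add(Mul(Mul(Z, o), o), o) = Add(Mul(Z, Pow(o, 2)), o) = Add(o, Mul(Z, Pow(o, 2))))
Function('u')(n, B) = 5 (Function('u')(n, B) = Add(3, Mul(-1, -2)) = Add(3, 2) = 5)
Pow(Add(74, Function('u')(Function('T')(-1, Function('w')(-2)), 11)), 2) = Pow(Add(74, 5), 2) = Pow(79, 2) = 6241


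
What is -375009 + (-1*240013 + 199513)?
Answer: -415509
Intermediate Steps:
-375009 + (-1*240013 + 199513) = -375009 + (-240013 + 199513) = -375009 - 40500 = -415509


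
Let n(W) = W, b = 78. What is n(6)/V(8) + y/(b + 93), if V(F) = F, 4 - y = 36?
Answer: 385/684 ≈ 0.56287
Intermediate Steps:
y = -32 (y = 4 - 1*36 = 4 - 36 = -32)
n(6)/V(8) + y/(b + 93) = 6/8 - 32/(78 + 93) = 6*(1/8) - 32/171 = 3/4 + (1/171)*(-32) = 3/4 - 32/171 = 385/684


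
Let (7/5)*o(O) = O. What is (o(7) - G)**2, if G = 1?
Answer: 16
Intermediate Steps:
o(O) = 5*O/7
(o(7) - G)**2 = ((5/7)*7 - 1*1)**2 = (5 - 1)**2 = 4**2 = 16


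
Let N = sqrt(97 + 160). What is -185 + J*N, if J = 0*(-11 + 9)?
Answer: -185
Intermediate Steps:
J = 0 (J = 0*(-2) = 0)
N = sqrt(257) ≈ 16.031
-185 + J*N = -185 + 0*sqrt(257) = -185 + 0 = -185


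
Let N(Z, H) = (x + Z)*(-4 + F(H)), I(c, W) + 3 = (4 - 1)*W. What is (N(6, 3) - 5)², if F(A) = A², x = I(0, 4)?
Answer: 4900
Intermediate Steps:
I(c, W) = -3 + 3*W (I(c, W) = -3 + (4 - 1)*W = -3 + 3*W)
x = 9 (x = -3 + 3*4 = -3 + 12 = 9)
N(Z, H) = (-4 + H²)*(9 + Z) (N(Z, H) = (9 + Z)*(-4 + H²) = (-4 + H²)*(9 + Z))
(N(6, 3) - 5)² = ((-36 - 4*6 + 9*3² + 6*3²) - 5)² = ((-36 - 24 + 9*9 + 6*9) - 5)² = ((-36 - 24 + 81 + 54) - 5)² = (75 - 5)² = 70² = 4900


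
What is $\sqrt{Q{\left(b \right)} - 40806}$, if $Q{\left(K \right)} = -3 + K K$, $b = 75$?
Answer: $4 i \sqrt{2199} \approx 187.57 i$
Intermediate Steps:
$Q{\left(K \right)} = -3 + K^{2}$
$\sqrt{Q{\left(b \right)} - 40806} = \sqrt{\left(-3 + 75^{2}\right) - 40806} = \sqrt{\left(-3 + 5625\right) - 40806} = \sqrt{5622 - 40806} = \sqrt{-35184} = 4 i \sqrt{2199}$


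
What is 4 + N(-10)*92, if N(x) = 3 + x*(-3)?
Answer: 3040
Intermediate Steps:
N(x) = 3 - 3*x
4 + N(-10)*92 = 4 + (3 - 3*(-10))*92 = 4 + (3 + 30)*92 = 4 + 33*92 = 4 + 3036 = 3040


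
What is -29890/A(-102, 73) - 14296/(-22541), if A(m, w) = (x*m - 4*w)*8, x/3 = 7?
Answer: 476061101/219459176 ≈ 2.1692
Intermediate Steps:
x = 21 (x = 3*7 = 21)
A(m, w) = -32*w + 168*m (A(m, w) = (21*m - 4*w)*8 = (-4*w + 21*m)*8 = -32*w + 168*m)
-29890/A(-102, 73) - 14296/(-22541) = -29890/(-32*73 + 168*(-102)) - 14296/(-22541) = -29890/(-2336 - 17136) - 14296*(-1/22541) = -29890/(-19472) + 14296/22541 = -29890*(-1/19472) + 14296/22541 = 14945/9736 + 14296/22541 = 476061101/219459176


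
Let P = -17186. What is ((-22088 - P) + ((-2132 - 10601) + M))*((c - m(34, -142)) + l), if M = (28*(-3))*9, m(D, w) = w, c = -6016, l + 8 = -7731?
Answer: 250356683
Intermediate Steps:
l = -7739 (l = -8 - 7731 = -7739)
M = -756 (M = -84*9 = -756)
((-22088 - P) + ((-2132 - 10601) + M))*((c - m(34, -142)) + l) = ((-22088 - 1*(-17186)) + ((-2132 - 10601) - 756))*((-6016 - 1*(-142)) - 7739) = ((-22088 + 17186) + (-12733 - 756))*((-6016 + 142) - 7739) = (-4902 - 13489)*(-5874 - 7739) = -18391*(-13613) = 250356683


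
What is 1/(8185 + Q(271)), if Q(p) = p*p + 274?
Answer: 1/81900 ≈ 1.2210e-5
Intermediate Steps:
Q(p) = 274 + p**2 (Q(p) = p**2 + 274 = 274 + p**2)
1/(8185 + Q(271)) = 1/(8185 + (274 + 271**2)) = 1/(8185 + (274 + 73441)) = 1/(8185 + 73715) = 1/81900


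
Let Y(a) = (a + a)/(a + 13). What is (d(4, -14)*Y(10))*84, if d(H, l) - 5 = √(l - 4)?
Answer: 8400/23 + 5040*I*√2/23 ≈ 365.22 + 309.9*I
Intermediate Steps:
Y(a) = 2*a/(13 + a) (Y(a) = (2*a)/(13 + a) = 2*a/(13 + a))
d(H, l) = 5 + √(-4 + l) (d(H, l) = 5 + √(l - 4) = 5 + √(-4 + l))
(d(4, -14)*Y(10))*84 = ((5 + √(-4 - 14))*(2*10/(13 + 10)))*84 = ((5 + √(-18))*(2*10/23))*84 = ((5 + 3*I*√2)*(2*10*(1/23)))*84 = ((5 + 3*I*√2)*(20/23))*84 = (100/23 + 60*I*√2/23)*84 = 8400/23 + 5040*I*√2/23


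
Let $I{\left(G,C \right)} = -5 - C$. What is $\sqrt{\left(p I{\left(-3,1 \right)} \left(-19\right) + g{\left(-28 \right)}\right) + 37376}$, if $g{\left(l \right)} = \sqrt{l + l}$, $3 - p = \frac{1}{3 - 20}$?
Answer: $\frac{\sqrt{10902440 + 578 i \sqrt{14}}}{17} \approx 194.23 + 0.019264 i$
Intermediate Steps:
$p = \frac{52}{17}$ ($p = 3 - \frac{1}{3 - 20} = 3 - \frac{1}{-17} = 3 - - \frac{1}{17} = 3 + \frac{1}{17} = \frac{52}{17} \approx 3.0588$)
$g{\left(l \right)} = \sqrt{2} \sqrt{l}$ ($g{\left(l \right)} = \sqrt{2 l} = \sqrt{2} \sqrt{l}$)
$\sqrt{\left(p I{\left(-3,1 \right)} \left(-19\right) + g{\left(-28 \right)}\right) + 37376} = \sqrt{\left(\frac{52 \left(-5 - 1\right)}{17} \left(-19\right) + \sqrt{2} \sqrt{-28}\right) + 37376} = \sqrt{\left(\frac{52 \left(-5 - 1\right)}{17} \left(-19\right) + \sqrt{2} \cdot 2 i \sqrt{7}\right) + 37376} = \sqrt{\left(\frac{52}{17} \left(-6\right) \left(-19\right) + 2 i \sqrt{14}\right) + 37376} = \sqrt{\left(\left(- \frac{312}{17}\right) \left(-19\right) + 2 i \sqrt{14}\right) + 37376} = \sqrt{\left(\frac{5928}{17} + 2 i \sqrt{14}\right) + 37376} = \sqrt{\frac{641320}{17} + 2 i \sqrt{14}}$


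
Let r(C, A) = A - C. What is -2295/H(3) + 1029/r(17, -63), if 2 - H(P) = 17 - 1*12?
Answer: 60171/80 ≈ 752.14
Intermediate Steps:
H(P) = -3 (H(P) = 2 - (17 - 1*12) = 2 - (17 - 12) = 2 - 1*5 = 2 - 5 = -3)
-2295/H(3) + 1029/r(17, -63) = -2295/(-3) + 1029/(-63 - 1*17) = -2295*(-⅓) + 1029/(-63 - 17) = 765 + 1029/(-80) = 765 + 1029*(-1/80) = 765 - 1029/80 = 60171/80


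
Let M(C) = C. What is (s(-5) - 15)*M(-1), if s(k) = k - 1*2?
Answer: 22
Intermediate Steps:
s(k) = -2 + k (s(k) = k - 2 = -2 + k)
(s(-5) - 15)*M(-1) = ((-2 - 5) - 15)*(-1) = (-7 - 15)*(-1) = -22*(-1) = 22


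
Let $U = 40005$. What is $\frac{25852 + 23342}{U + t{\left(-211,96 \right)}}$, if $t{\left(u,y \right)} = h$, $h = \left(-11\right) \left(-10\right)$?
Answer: $\frac{49194}{40115} \approx 1.2263$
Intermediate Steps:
$h = 110$
$t{\left(u,y \right)} = 110$
$\frac{25852 + 23342}{U + t{\left(-211,96 \right)}} = \frac{25852 + 23342}{40005 + 110} = \frac{49194}{40115}$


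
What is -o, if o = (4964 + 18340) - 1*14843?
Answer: -8461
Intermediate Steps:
o = 8461 (o = 23304 - 14843 = 8461)
-o = -1*8461 = -8461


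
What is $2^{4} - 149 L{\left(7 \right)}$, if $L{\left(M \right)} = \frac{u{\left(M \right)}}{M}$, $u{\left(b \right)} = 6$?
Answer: $- \frac{782}{7} \approx -111.71$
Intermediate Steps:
$L{\left(M \right)} = \frac{6}{M}$
$2^{4} - 149 L{\left(7 \right)} = 2^{4} - 149 \cdot \frac{6}{7} = 16 - 149 \cdot 6 \cdot \frac{1}{7} = 16 - \frac{894}{7} = - \frac{782}{7}$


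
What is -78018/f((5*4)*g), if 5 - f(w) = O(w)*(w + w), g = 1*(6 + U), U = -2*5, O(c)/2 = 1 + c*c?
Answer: -26006/682775 ≈ -0.038089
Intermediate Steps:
O(c) = 2 + 2*c**2 (O(c) = 2*(1 + c*c) = 2*(1 + c**2) = 2 + 2*c**2)
U = -10
g = -4 (g = 1*(6 - 10) = 1*(-4) = -4)
f(w) = 5 - 2*w*(2 + 2*w**2) (f(w) = 5 - (2 + 2*w**2)*(w + w) = 5 - (2 + 2*w**2)*2*w = 5 - 2*w*(2 + 2*w**2))
-78018/f((5*4)*g) = -78018/(5 - 4*(5*4)*(-4)*(1 + ((5*4)*(-4))**2)) = -78018/(5 - 4*20*(-4)*(1 + (20*(-4))**2)) = -78018/(5 - 4*(-80)*(1 + (-80)**2)) = -78018/(5 - 4*(-80)*(1 + 6400)) = -78018/(5 - 4*(-80)*6401) = -78018/(5 + 2048320) = -78018/2048325 = -78018*1/2048325 = -26006/682775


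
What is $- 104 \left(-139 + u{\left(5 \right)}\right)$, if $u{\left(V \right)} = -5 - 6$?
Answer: $15600$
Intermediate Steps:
$u{\left(V \right)} = -11$
$- 104 \left(-139 + u{\left(5 \right)}\right) = - 104 \left(-139 - 11\right) = \left(-104\right) \left(-150\right) = 15600$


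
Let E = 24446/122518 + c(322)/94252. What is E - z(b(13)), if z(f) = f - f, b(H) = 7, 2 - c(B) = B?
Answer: 283109829/1443445817 ≈ 0.19613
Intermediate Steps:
c(B) = 2 - B
z(f) = 0
E = 283109829/1443445817 (E = 24446/122518 + (2 - 1*322)/94252 = 24446*(1/122518) + (2 - 322)*(1/94252) = 12223/61259 - 320*1/94252 = 12223/61259 - 80/23563 = 283109829/1443445817 ≈ 0.19613)
E - z(b(13)) = 283109829/1443445817 - 1*0 = 283109829/1443445817 + 0 = 283109829/1443445817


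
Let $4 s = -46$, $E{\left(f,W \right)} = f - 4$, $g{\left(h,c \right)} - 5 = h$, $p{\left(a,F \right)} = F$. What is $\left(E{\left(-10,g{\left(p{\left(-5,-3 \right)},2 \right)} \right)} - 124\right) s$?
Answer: $1587$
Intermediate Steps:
$g{\left(h,c \right)} = 5 + h$
$E{\left(f,W \right)} = -4 + f$
$s = - \frac{23}{2}$ ($s = \frac{1}{4} \left(-46\right) = - \frac{23}{2} \approx -11.5$)
$\left(E{\left(-10,g{\left(p{\left(-5,-3 \right)},2 \right)} \right)} - 124\right) s = \left(\left(-4 - 10\right) - 124\right) \left(- \frac{23}{2}\right) = \left(-14 - 124\right) \left(- \frac{23}{2}\right) = \left(-138\right) \left(- \frac{23}{2}\right) = 1587$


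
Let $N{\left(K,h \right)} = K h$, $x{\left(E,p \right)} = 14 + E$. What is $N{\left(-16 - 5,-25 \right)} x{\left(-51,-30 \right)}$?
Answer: $-19425$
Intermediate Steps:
$N{\left(-16 - 5,-25 \right)} x{\left(-51,-30 \right)} = \left(-16 - 5\right) \left(-25\right) \left(14 - 51\right) = \left(-16 - 5\right) \left(-25\right) \left(-37\right) = \left(-21\right) \left(-25\right) \left(-37\right) = 525 \left(-37\right) = -19425$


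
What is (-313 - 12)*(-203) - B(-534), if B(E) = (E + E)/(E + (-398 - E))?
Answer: 13128491/199 ≈ 65972.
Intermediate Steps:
B(E) = -E/199 (B(E) = (2*E)/(-398) = (2*E)*(-1/398) = -E/199)
(-313 - 12)*(-203) - B(-534) = (-313 - 12)*(-203) - (-1)*(-534)/199 = -325*(-203) - 1*534/199 = 65975 - 534/199 = 13128491/199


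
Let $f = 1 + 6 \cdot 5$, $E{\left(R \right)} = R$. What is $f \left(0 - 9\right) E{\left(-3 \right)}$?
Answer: $837$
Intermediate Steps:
$f = 31$ ($f = 1 + 30 = 31$)
$f \left(0 - 9\right) E{\left(-3 \right)} = 31 \left(0 - 9\right) \left(-3\right) = 31 \left(-9\right) \left(-3\right) = \left(-279\right) \left(-3\right) = 837$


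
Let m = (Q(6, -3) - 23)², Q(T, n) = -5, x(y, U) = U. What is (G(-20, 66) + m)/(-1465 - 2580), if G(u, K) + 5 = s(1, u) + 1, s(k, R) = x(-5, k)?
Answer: -781/4045 ≈ -0.19308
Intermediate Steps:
s(k, R) = k
G(u, K) = -3 (G(u, K) = -5 + (1 + 1) = -5 + 2 = -3)
m = 784 (m = (-5 - 23)² = (-28)² = 784)
(G(-20, 66) + m)/(-1465 - 2580) = (-3 + 784)/(-1465 - 2580) = 781/(-4045) = 781*(-1/4045) = -781/4045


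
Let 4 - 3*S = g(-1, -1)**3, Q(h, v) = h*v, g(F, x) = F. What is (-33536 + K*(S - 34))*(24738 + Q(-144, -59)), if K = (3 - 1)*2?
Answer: -1118833688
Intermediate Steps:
S = 5/3 (S = 4/3 - 1/3*(-1)**3 = 4/3 - 1/3*(-1) = 4/3 + 1/3 = 5/3 ≈ 1.6667)
K = 4 (K = 2*2 = 4)
(-33536 + K*(S - 34))*(24738 + Q(-144, -59)) = (-33536 + 4*(5/3 - 34))*(24738 - 144*(-59)) = (-33536 + 4*(-97/3))*(24738 + 8496) = (-33536 - 388/3)*33234 = -100996/3*33234 = -1118833688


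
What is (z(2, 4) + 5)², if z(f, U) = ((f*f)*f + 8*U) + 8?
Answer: 2809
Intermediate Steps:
z(f, U) = 8 + f³ + 8*U (z(f, U) = (f²*f + 8*U) + 8 = (f³ + 8*U) + 8 = 8 + f³ + 8*U)
(z(2, 4) + 5)² = ((8 + 2³ + 8*4) + 5)² = ((8 + 8 + 32) + 5)² = (48 + 5)² = 53² = 2809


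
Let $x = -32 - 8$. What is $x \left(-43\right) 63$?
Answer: $108360$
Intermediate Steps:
$x = -40$
$x \left(-43\right) 63 = \left(-40\right) \left(-43\right) 63 = 1720 \cdot 63 = 108360$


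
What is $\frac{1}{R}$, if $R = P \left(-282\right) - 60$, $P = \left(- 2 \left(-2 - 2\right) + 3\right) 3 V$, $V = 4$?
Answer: $- \frac{1}{37284} \approx -2.6821 \cdot 10^{-5}$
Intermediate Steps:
$P = 132$ ($P = \left(- 2 \left(-2 - 2\right) + 3\right) 3 \cdot 4 = \left(\left(-2\right) \left(-4\right) + 3\right) 3 \cdot 4 = \left(8 + 3\right) 3 \cdot 4 = 11 \cdot 3 \cdot 4 = 33 \cdot 4 = 132$)
$R = -37284$ ($R = 132 \left(-282\right) - 60 = -37224 - 60 = -37284$)
$\frac{1}{R} = \frac{1}{-37284} = - \frac{1}{37284}$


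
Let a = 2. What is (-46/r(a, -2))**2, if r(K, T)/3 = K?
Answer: 529/9 ≈ 58.778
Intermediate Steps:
r(K, T) = 3*K
(-46/r(a, -2))**2 = (-46/(3*2))**2 = (-46/6)**2 = (-46*1/6)**2 = (-23/3)**2 = 529/9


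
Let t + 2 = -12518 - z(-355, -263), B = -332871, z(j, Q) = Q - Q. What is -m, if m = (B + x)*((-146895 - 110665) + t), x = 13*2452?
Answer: -81292729600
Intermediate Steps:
z(j, Q) = 0
t = -12520 (t = -2 + (-12518 - 1*0) = -2 + (-12518 + 0) = -2 - 12518 = -12520)
x = 31876
m = 81292729600 (m = (-332871 + 31876)*((-146895 - 110665) - 12520) = -300995*(-257560 - 12520) = -300995*(-270080) = 81292729600)
-m = -1*81292729600 = -81292729600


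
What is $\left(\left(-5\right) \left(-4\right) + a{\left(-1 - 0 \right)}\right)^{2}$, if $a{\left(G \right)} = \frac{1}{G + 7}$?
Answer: $\frac{14641}{36} \approx 406.69$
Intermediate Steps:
$a{\left(G \right)} = \frac{1}{7 + G}$
$\left(\left(-5\right) \left(-4\right) + a{\left(-1 - 0 \right)}\right)^{2} = \left(\left(-5\right) \left(-4\right) + \frac{1}{7 - 1}\right)^{2} = \left(20 + \frac{1}{7 + \left(-1 + 0\right)}\right)^{2} = \left(20 + \frac{1}{7 - 1}\right)^{2} = \left(20 + \frac{1}{6}\right)^{2} = \left(\frac{121}{6}\right)^{2} = \frac{14641}{36}$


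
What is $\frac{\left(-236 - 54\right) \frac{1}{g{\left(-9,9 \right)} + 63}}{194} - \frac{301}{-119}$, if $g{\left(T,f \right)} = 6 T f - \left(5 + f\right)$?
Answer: $\frac{1825192}{720613} \approx 2.5328$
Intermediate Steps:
$g{\left(T,f \right)} = -5 - f + 6 T f$ ($g{\left(T,f \right)} = 6 T f - \left(5 + f\right) = -5 - f + 6 T f$)
$\frac{\left(-236 - 54\right) \frac{1}{g{\left(-9,9 \right)} + 63}}{194} - \frac{301}{-119} = \frac{\left(-236 - 54\right) \frac{1}{\left(-5 - 9 + 6 \left(-9\right) 9\right) + 63}}{194} - \frac{301}{-119} = - \frac{290}{\left(-5 - 9 - 486\right) + 63} \cdot \frac{1}{194} - - \frac{43}{17} = - \frac{290}{-500 + 63} \cdot \frac{1}{194} + \frac{43}{17} = - \frac{290}{-437} \cdot \frac{1}{194} + \frac{43}{17} = \left(-290\right) \left(- \frac{1}{437}\right) \frac{1}{194} + \frac{43}{17} = \frac{290}{437} \cdot \frac{1}{194} + \frac{43}{17} = \frac{145}{42389} + \frac{43}{17} = \frac{1825192}{720613}$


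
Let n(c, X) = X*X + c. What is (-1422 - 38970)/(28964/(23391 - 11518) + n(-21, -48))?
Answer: -479574216/27135023 ≈ -17.674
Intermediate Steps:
n(c, X) = c + X**2 (n(c, X) = X**2 + c = c + X**2)
(-1422 - 38970)/(28964/(23391 - 11518) + n(-21, -48)) = (-1422 - 38970)/(28964/(23391 - 11518) + (-21 + (-48)**2)) = -40392/(28964/11873 + (-21 + 2304)) = -40392/(28964*(1/11873) + 2283) = -40392/(28964/11873 + 2283) = -40392/27135023/11873 = -40392*11873/27135023 = -479574216/27135023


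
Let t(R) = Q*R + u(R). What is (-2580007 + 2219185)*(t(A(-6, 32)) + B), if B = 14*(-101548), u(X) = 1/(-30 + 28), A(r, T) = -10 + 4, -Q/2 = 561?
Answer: 510541661091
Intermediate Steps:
Q = -1122 (Q = -2*561 = -1122)
A(r, T) = -6
u(X) = -½ (u(X) = 1/(-2) = -½)
t(R) = -½ - 1122*R (t(R) = -1122*R - ½ = -½ - 1122*R)
B = -1421672
(-2580007 + 2219185)*(t(A(-6, 32)) + B) = (-2580007 + 2219185)*((-½ - 1122*(-6)) - 1421672) = -360822*((-½ + 6732) - 1421672) = -360822*(13463/2 - 1421672) = -360822*(-2829881/2) = 510541661091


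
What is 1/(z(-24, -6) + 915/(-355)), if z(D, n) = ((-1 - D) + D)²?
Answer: -71/112 ≈ -0.63393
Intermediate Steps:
z(D, n) = 1 (z(D, n) = (-1)² = 1)
1/(z(-24, -6) + 915/(-355)) = 1/(1 + 915/(-355)) = 1/(1 + 915*(-1/355)) = 1/(1 - 183/71) = 1/(-112/71) = -71/112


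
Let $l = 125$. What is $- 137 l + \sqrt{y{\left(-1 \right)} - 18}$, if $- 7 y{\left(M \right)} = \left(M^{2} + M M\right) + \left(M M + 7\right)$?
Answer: $-17125 + \frac{2 i \sqrt{238}}{7} \approx -17125.0 + 4.4078 i$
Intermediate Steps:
$y{\left(M \right)} = -1 - \frac{3 M^{2}}{7}$ ($y{\left(M \right)} = - \frac{\left(M^{2} + M M\right) + \left(M M + 7\right)}{7} = - \frac{\left(M^{2} + M^{2}\right) + \left(M^{2} + 7\right)}{7} = - \frac{2 M^{2} + \left(7 + M^{2}\right)}{7} = - \frac{7 + 3 M^{2}}{7} = -1 - \frac{3 M^{2}}{7}$)
$- 137 l + \sqrt{y{\left(-1 \right)} - 18} = \left(-137\right) 125 + \sqrt{\left(-1 - \frac{3 \left(-1\right)^{2}}{7}\right) - 18} = -17125 + \sqrt{\left(-1 - \frac{3}{7}\right) - 18} = -17125 + \sqrt{- \frac{10}{7} - 18} = -17125 + \sqrt{- \frac{136}{7}} = -17125 + \frac{2 i \sqrt{238}}{7}$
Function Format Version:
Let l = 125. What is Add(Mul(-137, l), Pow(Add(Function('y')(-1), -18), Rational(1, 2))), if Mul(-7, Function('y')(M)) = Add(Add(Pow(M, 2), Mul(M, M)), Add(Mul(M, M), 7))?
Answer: Add(-17125, Mul(Rational(2, 7), I, Pow(238, Rational(1, 2)))) ≈ Add(-17125., Mul(4.4078, I))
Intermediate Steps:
Function('y')(M) = Add(-1, Mul(Rational(-3, 7), Pow(M, 2))) (Function('y')(M) = Mul(Rational(-1, 7), Add(Add(Pow(M, 2), Mul(M, M)), Add(Mul(M, M), 7))) = Mul(Rational(-1, 7), Add(Add(Pow(M, 2), Pow(M, 2)), Add(Pow(M, 2), 7))) = Mul(Rational(-1, 7), Add(Mul(2, Pow(M, 2)), Add(7, Pow(M, 2)))) = Mul(Rational(-1, 7), Add(7, Mul(3, Pow(M, 2)))) = Add(-1, Mul(Rational(-3, 7), Pow(M, 2))))
Add(Mul(-137, l), Pow(Add(Function('y')(-1), -18), Rational(1, 2))) = Add(Mul(-137, 125), Pow(Add(Add(-1, Mul(Rational(-3, 7), Pow(-1, 2))), -18), Rational(1, 2))) = Add(-17125, Pow(Add(Add(-1, Mul(Rational(-3, 7), 1)), -18), Rational(1, 2))) = Add(-17125, Pow(Add(Add(-1, Rational(-3, 7)), -18), Rational(1, 2))) = Add(-17125, Pow(Add(Rational(-10, 7), -18), Rational(1, 2))) = Add(-17125, Pow(Rational(-136, 7), Rational(1, 2))) = Add(-17125, Mul(Rational(2, 7), I, Pow(238, Rational(1, 2))))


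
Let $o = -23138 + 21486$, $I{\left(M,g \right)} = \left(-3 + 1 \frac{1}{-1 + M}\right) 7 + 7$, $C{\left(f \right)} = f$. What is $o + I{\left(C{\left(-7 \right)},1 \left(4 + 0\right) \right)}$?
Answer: $- \frac{13335}{8} \approx -1666.9$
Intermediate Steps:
$I{\left(M,g \right)} = -14 + \frac{7}{-1 + M}$ ($I{\left(M,g \right)} = \left(-3 + \frac{1}{-1 + M}\right) 7 + 7 = \left(-21 + \frac{7}{-1 + M}\right) + 7 = -14 + \frac{7}{-1 + M}$)
$o = -1652$
$o + I{\left(C{\left(-7 \right)},1 \left(4 + 0\right) \right)} = -1652 + \frac{7 \left(3 - -14\right)}{-1 - 7} = -1652 + \frac{7 \left(3 + 14\right)}{-8} = -1652 + 7 \left(- \frac{1}{8}\right) 17 = -1652 - \frac{119}{8} = - \frac{13335}{8}$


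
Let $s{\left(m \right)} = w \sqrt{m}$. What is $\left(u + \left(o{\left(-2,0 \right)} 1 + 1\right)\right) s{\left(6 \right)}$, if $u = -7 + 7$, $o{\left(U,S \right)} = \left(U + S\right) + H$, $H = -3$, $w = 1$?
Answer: $- 4 \sqrt{6} \approx -9.798$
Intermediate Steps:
$s{\left(m \right)} = \sqrt{m}$ ($s{\left(m \right)} = 1 \sqrt{m} = \sqrt{m}$)
$o{\left(U,S \right)} = -3 + S + U$ ($o{\left(U,S \right)} = \left(U + S\right) - 3 = \left(S + U\right) - 3 = -3 + S + U$)
$u = 0$
$\left(u + \left(o{\left(-2,0 \right)} 1 + 1\right)\right) s{\left(6 \right)} = \left(0 + \left(\left(-3 + 0 - 2\right) 1 + 1\right)\right) \sqrt{6} = \left(0 + \left(\left(-5\right) 1 + 1\right)\right) \sqrt{6} = \left(0 + \left(-5 + 1\right)\right) \sqrt{6} = \left(0 - 4\right) \sqrt{6} = - 4 \sqrt{6}$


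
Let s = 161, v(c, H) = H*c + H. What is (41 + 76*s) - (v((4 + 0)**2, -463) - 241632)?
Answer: 261780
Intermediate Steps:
v(c, H) = H + H*c
(41 + 76*s) - (v((4 + 0)**2, -463) - 241632) = (41 + 76*161) - (-463*(1 + (4 + 0)**2) - 241632) = (41 + 12236) - (-463*(1 + 4**2) - 241632) = 12277 - (-463*(1 + 16) - 241632) = 12277 - (-463*17 - 241632) = 12277 - (-7871 - 241632) = 12277 - 1*(-249503) = 12277 + 249503 = 261780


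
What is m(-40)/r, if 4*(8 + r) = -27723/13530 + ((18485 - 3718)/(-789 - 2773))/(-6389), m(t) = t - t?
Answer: 0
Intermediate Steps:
m(t) = 0
r = -218413498658/25659214295 (r = -8 + (-27723/13530 + ((18485 - 3718)/(-789 - 2773))/(-6389))/4 = -8 + (-27723*1/13530 + (14767/(-3562))*(-1/6389))/4 = -8 + (-9241/4510 + (14767*(-1/3562))*(-1/6389))/4 = -8 + (-9241/4510 - 14767/3562*(-1/6389))/4 = -8 + (-9241/4510 + 14767/22757618)/4 = -8 + (¼)*(-52559137192/25659214295) = -8 - 13139784298/25659214295 = -218413498658/25659214295 ≈ -8.5121)
m(-40)/r = 0/(-218413498658/25659214295) = 0*(-25659214295/218413498658) = 0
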